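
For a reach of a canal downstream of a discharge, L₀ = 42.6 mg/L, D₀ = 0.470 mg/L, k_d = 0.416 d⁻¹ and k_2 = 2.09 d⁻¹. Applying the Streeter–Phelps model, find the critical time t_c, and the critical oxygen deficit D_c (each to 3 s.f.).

t_c ≈ 0.937 d; D_c ≈ 5.74 mg/L

t_c = [1/(k_2−k_d)] ln[(k_2/k_d)(1 − D₀(k_2−k_d)/(k_d L₀))]
= [1/(2.09−0.416)] ln[(2.09/0.416)(1 − 0.470×1.674/(0.416×42.6))]
= (1/1.674) ln[5.024 × 0.9556] = 0.5974 × ln(4.801) = 0.5974 × 1.569 = 0.9372 d.
L(t_c) = L₀ e^(−k_d t_c) = 42.6 × 0.6771 = 28.85 mg/L, and at the critical point k_2 D_c = k_d L, so D_c = (0.416/2.09) × 28.85 = 5.742 mg/L.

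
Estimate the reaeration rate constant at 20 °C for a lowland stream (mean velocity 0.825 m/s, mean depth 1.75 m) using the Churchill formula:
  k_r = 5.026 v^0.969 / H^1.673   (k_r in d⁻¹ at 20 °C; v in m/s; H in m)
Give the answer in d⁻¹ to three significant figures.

k_r ≈ 1.64 d⁻¹

k_r = 5.026 × 0.825^0.969 / 1.75^1.673 = 5.026 × 0.8299 / 2.550 = 1.636 d⁻¹.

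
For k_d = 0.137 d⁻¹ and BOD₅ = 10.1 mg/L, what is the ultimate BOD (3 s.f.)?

L₀ ≈ 20.4 mg/L

BOD₅ = L₀(1 − e^(−5k_d)) ⇒ L₀ = BOD₅ / (1 − e^(−5×0.137))
= 10.1 / (1 − 0.5041) = 10.1 / 0.4959 = 20.37 mg/L.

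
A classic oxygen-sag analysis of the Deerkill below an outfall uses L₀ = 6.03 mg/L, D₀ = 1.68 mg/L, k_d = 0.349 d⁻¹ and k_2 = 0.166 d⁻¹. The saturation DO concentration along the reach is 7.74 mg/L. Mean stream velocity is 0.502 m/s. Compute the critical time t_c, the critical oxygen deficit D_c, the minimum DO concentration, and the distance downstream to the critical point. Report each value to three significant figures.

t_c = [1/(k_2−k_d)] ln[(k_2/k_d)(1 − D₀(k_2−k_d)/(k_d L₀))]
= [1/(0.166−0.349)] ln[(0.166/0.349)(1 − 1.68×-0.1830/(0.349×6.03))]
= (1/-0.1830) ln[0.4756 × 1.146] = -5.464 × ln(0.5451) = -5.464 × -0.6067 = 3.315 d.
D_c = (k_d/k_2) L₀ e^(−k_d t_c) = (0.349/0.166) × 6.03 × e^(−0.349×3.315) = 2.102 × 6.03 × 0.3144 = 3.986 mg/L.
Minimum DO = C_s − D_c = 7.74 − 3.986 = 3.754 mg/L.
x_c = v t_c = 0.502 m/s × 3.315 d × 86400 s/d = 143800 m ≈ 144 km.

t_c ≈ 3.32 d; D_c ≈ 3.99 mg/L; min DO ≈ 3.75 mg/L; x_c ≈ 144 km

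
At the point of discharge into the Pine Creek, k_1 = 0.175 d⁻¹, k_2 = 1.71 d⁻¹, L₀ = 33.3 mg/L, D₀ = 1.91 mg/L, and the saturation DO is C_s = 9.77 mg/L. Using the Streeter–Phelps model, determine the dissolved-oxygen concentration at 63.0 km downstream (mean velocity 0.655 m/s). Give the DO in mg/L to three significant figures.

Travel time t = x/v = 63.0 km / (0.655 m/s) = 63000 m / 0.655 m/s = 96180 s = 1.113 d.
k_1 L₀/(k_2−k_1) = 0.175×33.3/(1.71−0.175) = 5.827/1.535 = 3.796 mg/L.
e^(−k_1 t) = e^(−0.175×1.113) = 0.8230; e^(−k_2 t) = e^(−1.71×1.113) = 0.1490.
D = 3.796 × (0.8230 − 0.1490) + 1.91 × 0.1490 = 2.559 + 0.2846 = 2.843 mg/L.
DO = C_s − D = 9.77 − 2.843 = 6.927 mg/L.

DO ≈ 6.93 mg/L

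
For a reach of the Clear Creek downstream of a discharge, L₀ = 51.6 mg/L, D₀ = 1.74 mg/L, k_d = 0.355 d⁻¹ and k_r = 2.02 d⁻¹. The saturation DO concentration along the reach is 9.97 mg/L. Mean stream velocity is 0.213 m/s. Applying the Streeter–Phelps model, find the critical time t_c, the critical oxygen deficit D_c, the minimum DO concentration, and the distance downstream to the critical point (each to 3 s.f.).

t_c ≈ 0.941 d; D_c ≈ 6.49 mg/L; min DO ≈ 3.48 mg/L; x_c ≈ 17.3 km

At the critical point dD/dt = 0, so k_d L₀ e^(−k_d t) = k_r D. Substituting D(t) from the Streeter–Phelps equation and solving for t gives
t_c = ln[(k_r/k_d)(1 − D₀(k_r−k_d)/(k_d L₀))] / (k_r−k_d).
Here k_r−k_d = 1.665 d⁻¹ and 1 − D₀(k_r−k_d)/(k_d L₀) = 1 − 1.74×1.665/(0.355×51.6) = 0.8418, so
t_c = ln(5.690 × 0.8418) / 1.665 = 1.567 / 1.665 = 0.9409 d.
D_c = (k_d/k_r) L₀ e^(−k_d t_c) = (0.355/2.02) × 51.6 × e^(−0.355×0.9409) = 0.1757 × 51.6 × 0.7160 = 6.493 mg/L.
Minimum DO = C_s − D_c = 9.97 − 6.493 = 3.477 mg/L.
x_c = v t_c = 0.213 m/s × 0.9409 d × 86400 s/d = 17320 m ≈ 17.3 km.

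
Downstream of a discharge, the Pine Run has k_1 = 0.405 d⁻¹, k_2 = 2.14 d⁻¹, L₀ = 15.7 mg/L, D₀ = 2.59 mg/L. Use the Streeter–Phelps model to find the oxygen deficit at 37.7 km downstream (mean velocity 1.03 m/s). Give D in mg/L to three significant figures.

D ≈ 2.65 mg/L

Travel time t = x/v = 37.7 km / (1.03 m/s) = 37700 m / 1.03 m/s = 36600 s = 0.4236 d.
k_1 L₀/(k_2−k_1) = 0.405×15.7/(2.14−0.405) = 6.359/1.735 = 3.665 mg/L.
e^(−k_1 t) = e^(−0.405×0.4236) = 0.8423; e^(−k_2 t) = e^(−2.14×0.4236) = 0.4039.
D = 3.665 × (0.8423 − 0.4039) + 2.59 × 0.4039 = 1.607 + 1.046 = 2.653 mg/L.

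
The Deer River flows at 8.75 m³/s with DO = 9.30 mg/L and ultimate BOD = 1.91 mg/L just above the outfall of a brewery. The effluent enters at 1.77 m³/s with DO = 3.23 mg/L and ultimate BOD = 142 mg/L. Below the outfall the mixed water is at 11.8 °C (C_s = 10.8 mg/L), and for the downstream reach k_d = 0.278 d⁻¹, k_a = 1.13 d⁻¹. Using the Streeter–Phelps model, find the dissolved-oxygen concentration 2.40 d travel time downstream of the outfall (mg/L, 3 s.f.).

DO ≈ 6.92 mg/L

Mixed DO = (8.75×9.30 + 1.77×3.23)/(8.75+1.77) = 87.09/10.52 = 8.279 mg/L.
Mixed L₀ = (8.75×1.91 + 1.77×142)/(10.52) = 268.1/10.52 = 25.48 mg/L.
Initial deficit D₀ = C_s − DO₀ = 10.8 − 8.279 = 2.521 mg/L.
D(2.40) = [0.278×25.48/(1.13−0.278)](e^(−0.278×2.40) − e^(−1.13×2.40)) + 2.521 e^(−1.13×2.40)
= 8.314 × (0.5131 − 0.06640) + 2.521 × 0.06640 = 3.882 mg/L.
DO = 10.8 − 3.882 = 6.918 mg/L.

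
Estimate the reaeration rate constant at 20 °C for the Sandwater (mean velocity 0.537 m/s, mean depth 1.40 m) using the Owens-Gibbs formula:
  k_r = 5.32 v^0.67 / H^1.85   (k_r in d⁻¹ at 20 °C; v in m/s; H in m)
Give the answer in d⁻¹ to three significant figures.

k_r = 5.32 × 0.537^0.67 / 1.40^1.85 = 5.32 × 0.6593 / 1.864 = 1.882 d⁻¹.

k_r ≈ 1.88 d⁻¹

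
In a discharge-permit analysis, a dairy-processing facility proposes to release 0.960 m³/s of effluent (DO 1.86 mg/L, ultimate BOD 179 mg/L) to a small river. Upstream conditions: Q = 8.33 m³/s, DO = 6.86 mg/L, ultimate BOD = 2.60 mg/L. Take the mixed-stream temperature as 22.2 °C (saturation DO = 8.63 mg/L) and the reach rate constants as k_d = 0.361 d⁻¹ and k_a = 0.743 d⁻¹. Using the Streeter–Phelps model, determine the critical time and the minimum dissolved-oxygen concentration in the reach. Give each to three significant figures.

t_c ≈ 1.57 d; minimum DO ≈ 2.88 mg/L

Mixed DO = (8.33×6.86 + 0.960×1.86)/(8.33+0.960) = 58.93/9.290 = 6.343 mg/L.
Mixed L₀ = (8.33×2.60 + 0.960×179)/(9.290) = 193.5/9.290 = 20.83 mg/L.
Initial deficit D₀ = C_s − DO₀ = 8.63 − 6.343 = 2.287 mg/L.
t_c = (1/0.3820) ln[(0.743/0.361)(1 − 2.287×0.3820/(0.361×20.83))] = 2.618 × ln(1.819) = 1.566 d.
D_c = (0.361/0.743) × 20.83 × e^(−0.361×1.566) = 0.4859 × 20.83 × 0.5681 = 5.749 mg/L.
Minimum DO = 8.63 − 5.749 = 2.881 mg/L.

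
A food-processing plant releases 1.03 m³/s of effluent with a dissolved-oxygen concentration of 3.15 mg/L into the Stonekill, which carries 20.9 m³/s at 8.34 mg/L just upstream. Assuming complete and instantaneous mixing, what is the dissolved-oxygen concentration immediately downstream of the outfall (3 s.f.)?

8.10 mg/L

Flow-weighted mixing: C = (Q_r C_r + Q_w C_w)/(Q_r + Q_w)
= (20.9×8.34 + 1.03×3.15)/(20.9 + 1.03) = 177.6/21.93 = 8.096 mg/L.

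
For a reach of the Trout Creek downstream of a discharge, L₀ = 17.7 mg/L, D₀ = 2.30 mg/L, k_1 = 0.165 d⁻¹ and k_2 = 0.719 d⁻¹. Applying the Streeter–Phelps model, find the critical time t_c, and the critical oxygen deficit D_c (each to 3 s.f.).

With k_2/k_1 = 4.358 and 1 − D₀(k_2−k_1)/(k_1 L₀) = 0.5637,
t_c = ln(4.358 × 0.5637) / (0.719 − 0.165) = ln(2.456) / 0.5540 = 0.8987/0.5540 = 1.622 d.
L(t_c) = L₀ e^(−k_1 t_c) = 17.7 × 0.7652 = 13.54 mg/L, and at the critical point k_2 D_c = k_1 L, so D_c = (0.165/0.719) × 13.54 = 3.108 mg/L.

t_c ≈ 1.62 d; D_c ≈ 3.11 mg/L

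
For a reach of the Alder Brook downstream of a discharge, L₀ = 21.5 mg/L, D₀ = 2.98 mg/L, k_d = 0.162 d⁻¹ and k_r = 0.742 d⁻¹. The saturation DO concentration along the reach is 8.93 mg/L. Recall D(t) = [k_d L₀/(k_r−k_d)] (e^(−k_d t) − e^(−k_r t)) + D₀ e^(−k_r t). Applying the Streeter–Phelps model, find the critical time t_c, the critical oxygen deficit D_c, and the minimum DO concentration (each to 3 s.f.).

With k_r/k_d = 4.580 and 1 − D₀(k_r−k_d)/(k_d L₀) = 0.5038,
t_c = ln(4.580 × 0.5038) / (0.742 − 0.162) = ln(2.307) / 0.5800 = 0.8361/0.5800 = 1.442 d.
L(t_c) = L₀ e^(−k_d t_c) = 21.5 × 0.7917 = 17.02 mg/L, and at the critical point k_r D_c = k_d L, so D_c = (0.162/0.742) × 17.02 = 3.716 mg/L.
Minimum DO = C_s − D_c = 8.93 − 3.716 = 5.214 mg/L.

t_c ≈ 1.44 d; D_c ≈ 3.72 mg/L; min DO ≈ 5.21 mg/L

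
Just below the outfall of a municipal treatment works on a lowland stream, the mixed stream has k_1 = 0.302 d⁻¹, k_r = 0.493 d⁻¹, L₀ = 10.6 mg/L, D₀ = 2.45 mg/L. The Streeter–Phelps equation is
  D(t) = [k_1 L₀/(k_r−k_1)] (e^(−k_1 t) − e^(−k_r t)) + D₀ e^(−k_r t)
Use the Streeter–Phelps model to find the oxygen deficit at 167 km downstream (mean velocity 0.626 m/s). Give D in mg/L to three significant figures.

D ≈ 3.47 mg/L

Travel time t = x/v = 167 km / (0.626 m/s) = 167000 m / 0.626 m/s = 266800 s = 3.088 d.
k_1 L₀/(k_r−k_1) = 0.302×10.6/(0.493−0.302) = 3.201/0.1910 = 16.76 mg/L.
e^(−k_1 t) = e^(−0.302×3.088) = 0.3936; e^(−k_r t) = e^(−0.493×3.088) = 0.2182.
D = 16.76 × (0.3936 − 0.2182) + 2.45 × 0.2182 = 2.939 + 0.5347 = 3.474 mg/L.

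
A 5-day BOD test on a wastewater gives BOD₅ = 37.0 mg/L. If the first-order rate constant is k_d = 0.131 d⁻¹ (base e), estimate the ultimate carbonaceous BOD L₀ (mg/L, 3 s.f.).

L₀ ≈ 77.0 mg/L

BOD₅ = L₀(1 − e^(−5k_d)) ⇒ L₀ = BOD₅ / (1 − e^(−5×0.131))
= 37.0 / (1 − 0.5194) = 37.0 / 0.4806 = 76.99 mg/L.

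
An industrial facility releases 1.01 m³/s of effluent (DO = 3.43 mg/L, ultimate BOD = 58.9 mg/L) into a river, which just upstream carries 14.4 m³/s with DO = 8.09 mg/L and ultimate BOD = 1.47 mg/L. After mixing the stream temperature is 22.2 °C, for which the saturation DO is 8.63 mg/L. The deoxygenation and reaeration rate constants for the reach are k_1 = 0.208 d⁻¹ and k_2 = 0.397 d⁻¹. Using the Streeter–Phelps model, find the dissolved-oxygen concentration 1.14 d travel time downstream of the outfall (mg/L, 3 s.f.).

Mixed DO = (14.4×8.09 + 1.01×3.43)/(14.4+1.01) = 120.0/15.41 = 7.785 mg/L.
Mixed L₀ = (14.4×1.47 + 1.01×58.9)/(15.41) = 80.66/15.41 = 5.234 mg/L.
Initial deficit D₀ = C_s − DO₀ = 8.63 − 7.785 = 0.8454 mg/L.
D(1.14) = [0.208×5.234/(0.397−0.208)](e^(−0.208×1.14) − e^(−0.397×1.14)) + 0.8454 e^(−0.397×1.14)
= 5.760 × (0.7889 − 0.6360) + 0.8454 × 0.6360 = 1.418 mg/L.
DO = 8.63 − 1.418 = 7.212 mg/L.

DO ≈ 7.21 mg/L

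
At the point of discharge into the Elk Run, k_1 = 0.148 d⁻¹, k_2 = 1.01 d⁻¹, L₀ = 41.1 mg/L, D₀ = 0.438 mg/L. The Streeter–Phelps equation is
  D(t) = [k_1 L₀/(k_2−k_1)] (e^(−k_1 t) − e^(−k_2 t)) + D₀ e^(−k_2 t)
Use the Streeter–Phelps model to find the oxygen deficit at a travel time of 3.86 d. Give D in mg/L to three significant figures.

D ≈ 3.85 mg/L

k_1 L₀/(k_2−k_1) = 0.148×41.1/(1.01−0.148) = 6.083/0.8620 = 7.057 mg/L.
e^(−k_1 t) = e^(−0.148×3.860) = 0.5648; e^(−k_2 t) = e^(−1.01×3.860) = 0.02027.
D = 7.057 × (0.5648 − 0.02027) + 0.438 × 0.02027 = 3.843 + 0.008878 = 3.851 mg/L.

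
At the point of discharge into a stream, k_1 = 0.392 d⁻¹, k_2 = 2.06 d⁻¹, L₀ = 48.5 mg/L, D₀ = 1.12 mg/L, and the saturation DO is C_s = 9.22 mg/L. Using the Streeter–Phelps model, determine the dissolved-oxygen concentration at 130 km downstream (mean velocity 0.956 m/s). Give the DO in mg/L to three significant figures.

DO ≈ 3.47 mg/L

Travel time t = x/v = 130 km / (0.956 m/s) = 130000 m / 0.956 m/s = 136000 s = 1.574 d.
k_1 L₀/(k_2−k_1) = 0.392×48.5/(2.06−0.392) = 19.01/1.668 = 11.40 mg/L.
e^(−k_1 t) = e^(−0.392×1.574) = 0.5396; e^(−k_2 t) = e^(−2.06×1.574) = 0.03908.
D = 11.40 × (0.5396 − 0.03908) + 1.12 × 0.03908 = 5.705 + 0.04377 = 5.749 mg/L.
DO = C_s − D = 9.22 − 5.749 = 3.471 mg/L.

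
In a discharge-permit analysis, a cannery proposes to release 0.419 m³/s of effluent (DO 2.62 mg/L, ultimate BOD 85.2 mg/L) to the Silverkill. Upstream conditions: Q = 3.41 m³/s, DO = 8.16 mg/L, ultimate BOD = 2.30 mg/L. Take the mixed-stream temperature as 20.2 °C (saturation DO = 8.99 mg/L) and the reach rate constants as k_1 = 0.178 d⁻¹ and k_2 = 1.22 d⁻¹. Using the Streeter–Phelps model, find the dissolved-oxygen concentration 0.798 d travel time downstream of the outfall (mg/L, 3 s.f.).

Mixed DO = (3.41×8.16 + 0.419×2.62)/(3.41+0.419) = 28.92/3.829 = 7.554 mg/L.
Mixed L₀ = (3.41×2.30 + 0.419×85.2)/(3.829) = 43.54/3.829 = 11.37 mg/L.
Initial deficit D₀ = C_s − DO₀ = 8.99 − 7.554 = 1.436 mg/L.
D(0.798) = [0.178×11.37/(1.22−0.178)](e^(−0.178×0.798) − e^(−1.22×0.798)) + 1.436 e^(−1.22×0.798)
= 1.943 × (0.8676 − 0.3777) + 1.436 × 0.3777 = 1.494 mg/L.
DO = 8.99 − 1.494 = 7.496 mg/L.

DO ≈ 7.50 mg/L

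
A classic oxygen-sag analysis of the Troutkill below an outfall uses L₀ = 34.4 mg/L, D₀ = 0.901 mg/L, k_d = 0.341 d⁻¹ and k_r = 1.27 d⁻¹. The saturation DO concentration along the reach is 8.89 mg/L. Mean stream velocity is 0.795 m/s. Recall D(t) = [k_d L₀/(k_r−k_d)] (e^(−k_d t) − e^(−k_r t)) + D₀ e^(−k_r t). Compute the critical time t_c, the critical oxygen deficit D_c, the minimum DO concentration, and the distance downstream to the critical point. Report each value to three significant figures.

At the critical point dD/dt = 0, so k_d L₀ e^(−k_d t) = k_r D. Substituting D(t) from the Streeter–Phelps equation and solving for t gives
t_c = ln[(k_r/k_d)(1 − D₀(k_r−k_d)/(k_d L₀))] / (k_r−k_d).
Here k_r−k_d = 0.9290 d⁻¹ and 1 − D₀(k_r−k_d)/(k_d L₀) = 1 − 0.901×0.9290/(0.341×34.4) = 0.9286, so
t_c = ln(3.724 × 0.9286) / 0.9290 = 1.241 / 0.9290 = 1.336 d.
L(t_c) = L₀ e^(−k_d t_c) = 34.4 × 0.6341 = 21.81 mg/L, and at the critical point k_r D_c = k_d L, so D_c = (0.341/1.27) × 21.81 = 5.857 mg/L.
Minimum DO = C_s − D_c = 8.89 − 5.857 = 3.033 mg/L.
x_c = v t_c = 0.795 m/s × 1.336 d × 86400 s/d = 91750 m ≈ 91.7 km.

t_c ≈ 1.34 d; D_c ≈ 5.86 mg/L; min DO ≈ 3.03 mg/L; x_c ≈ 91.7 km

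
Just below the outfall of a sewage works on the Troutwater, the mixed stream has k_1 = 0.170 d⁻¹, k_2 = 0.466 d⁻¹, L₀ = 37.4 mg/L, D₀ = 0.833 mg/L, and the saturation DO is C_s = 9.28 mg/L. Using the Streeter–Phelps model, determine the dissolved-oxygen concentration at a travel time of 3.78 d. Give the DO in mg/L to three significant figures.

DO ≈ 1.53 mg/L

k_1 L₀/(k_2−k_1) = 0.170×37.4/(0.466−0.170) = 6.358/0.2960 = 21.48 mg/L.
e^(−k_1 t) = e^(−0.170×3.780) = 0.5259; e^(−k_2 t) = e^(−0.466×3.780) = 0.1718.
D = 21.48 × (0.5259 − 0.1718) + 0.833 × 0.1718 = 7.607 + 0.1431 = 7.750 mg/L.
DO = C_s − D = 9.28 − 7.750 = 1.530 mg/L.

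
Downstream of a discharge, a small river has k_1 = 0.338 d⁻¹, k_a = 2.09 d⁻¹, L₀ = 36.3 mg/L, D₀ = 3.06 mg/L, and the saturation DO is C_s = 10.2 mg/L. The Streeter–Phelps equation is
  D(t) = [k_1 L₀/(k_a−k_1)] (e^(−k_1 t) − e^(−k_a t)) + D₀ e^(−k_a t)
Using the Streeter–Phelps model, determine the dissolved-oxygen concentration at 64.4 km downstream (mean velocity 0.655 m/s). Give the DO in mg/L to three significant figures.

DO ≈ 5.80 mg/L

Travel time t = x/v = 64.4 km / (0.655 m/s) = 64400 m / 0.655 m/s = 98320 s = 1.138 d.
k_1 L₀/(k_a−k_1) = 0.338×36.3/(2.09−0.338) = 12.27/1.752 = 7.003 mg/L.
e^(−k_1 t) = e^(−0.338×1.138) = 0.6807; e^(−k_a t) = e^(−2.09×1.138) = 0.09270.
D = 7.003 × (0.6807 − 0.09270) + 3.06 × 0.09270 = 4.118 + 0.2837 = 4.401 mg/L.
DO = C_s − D = 10.2 − 4.401 = 5.799 mg/L.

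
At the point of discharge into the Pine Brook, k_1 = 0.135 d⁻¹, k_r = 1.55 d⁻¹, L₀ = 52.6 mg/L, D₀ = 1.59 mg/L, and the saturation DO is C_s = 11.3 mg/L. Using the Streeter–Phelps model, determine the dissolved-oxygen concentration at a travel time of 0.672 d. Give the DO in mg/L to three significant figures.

DO ≈ 7.93 mg/L

k_1 L₀/(k_r−k_1) = 0.135×52.6/(1.55−0.135) = 7.101/1.415 = 5.018 mg/L.
e^(−k_1 t) = e^(−0.135×0.6720) = 0.9133; e^(−k_r t) = e^(−1.55×0.6720) = 0.3529.
D = 5.018 × (0.9133 − 0.3529) + 1.59 × 0.3529 = 2.812 + 0.5611 = 3.373 mg/L.
DO = C_s − D = 11.3 − 3.373 = 7.927 mg/L.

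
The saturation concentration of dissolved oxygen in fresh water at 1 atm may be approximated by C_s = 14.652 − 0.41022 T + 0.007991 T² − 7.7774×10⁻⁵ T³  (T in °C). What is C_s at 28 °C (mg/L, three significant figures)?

C_s = 14.652 − 0.41022×28 + 0.007991×28² − 7.7774×10⁻⁵×28³ = 7.723 mg/L.

C_s ≈ 7.72 mg/L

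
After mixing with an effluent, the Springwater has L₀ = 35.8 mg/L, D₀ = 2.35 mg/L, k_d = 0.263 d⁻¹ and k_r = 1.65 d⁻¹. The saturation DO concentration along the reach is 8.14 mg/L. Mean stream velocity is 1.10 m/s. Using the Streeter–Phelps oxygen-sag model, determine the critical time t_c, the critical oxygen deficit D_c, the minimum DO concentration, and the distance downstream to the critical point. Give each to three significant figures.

At the critical point dD/dt = 0, so k_d L₀ e^(−k_d t) = k_r D. Substituting D(t) from the Streeter–Phelps equation and solving for t gives
t_c = ln[(k_r/k_d)(1 − D₀(k_r−k_d)/(k_d L₀))] / (k_r−k_d).
Here k_r−k_d = 1.387 d⁻¹ and 1 − D₀(k_r−k_d)/(k_d L₀) = 1 − 2.35×1.387/(0.263×35.8) = 0.6538, so
t_c = ln(6.274 × 0.6538) / 1.387 = 1.411 / 1.387 = 1.018 d.
D_c = (k_d/k_r) L₀ e^(−k_d t_c) = (0.263/1.65) × 35.8 × e^(−0.263×1.018) = 0.1594 × 35.8 × 0.7652 = 4.366 mg/L.
Minimum DO = C_s − D_c = 8.14 − 4.366 = 3.774 mg/L.
x_c = v t_c = 1.10 m/s × 1.018 d × 86400 s/d = 96720 m ≈ 96.7 km.

t_c ≈ 1.02 d; D_c ≈ 4.37 mg/L; min DO ≈ 3.77 mg/L; x_c ≈ 96.7 km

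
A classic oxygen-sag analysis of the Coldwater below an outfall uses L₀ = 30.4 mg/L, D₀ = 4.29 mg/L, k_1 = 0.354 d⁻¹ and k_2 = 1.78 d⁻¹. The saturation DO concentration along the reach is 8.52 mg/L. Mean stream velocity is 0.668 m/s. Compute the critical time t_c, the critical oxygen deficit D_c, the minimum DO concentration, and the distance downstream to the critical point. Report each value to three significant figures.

With k_2/k_1 = 5.028 and 1 − D₀(k_2−k_1)/(k_1 L₀) = 0.4315,
t_c = ln(5.028 × 0.4315) / (1.78 − 0.354) = ln(2.170) / 1.426 = 0.7747/1.426 = 0.5433 d.
L(t_c) = L₀ e^(−k_1 t_c) = 30.4 × 0.8251 = 25.08 mg/L, and at the critical point k_2 D_c = k_1 L, so D_c = (0.354/1.78) × 25.08 = 4.988 mg/L.
Minimum DO = C_s − D_c = 8.52 − 4.988 = 3.532 mg/L.
x_c = v t_c = 0.668 m/s × 0.5433 d × 86400 s/d = 31350 m ≈ 31.4 km.

t_c ≈ 0.543 d; D_c ≈ 4.99 mg/L; min DO ≈ 3.53 mg/L; x_c ≈ 31.4 km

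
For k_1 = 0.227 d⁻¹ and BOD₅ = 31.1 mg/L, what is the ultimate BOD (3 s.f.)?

BOD₅ = L₀(1 − e^(−5k_1)) ⇒ L₀ = BOD₅ / (1 − e^(−5×0.227))
= 31.1 / (1 − 0.3214) = 31.1 / 0.6786 = 45.83 mg/L.

L₀ ≈ 45.8 mg/L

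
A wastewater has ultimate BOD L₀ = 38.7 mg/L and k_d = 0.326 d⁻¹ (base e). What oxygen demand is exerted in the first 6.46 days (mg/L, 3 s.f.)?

y ≈ 34.0 mg/L

y_t = L₀(1 − e^(−k_d t)) = 38.7 × (1 − e^(−0.326×6.46))
= 38.7 × (1 − 0.1217) = 38.7 × 0.8783 = 33.99 mg/L.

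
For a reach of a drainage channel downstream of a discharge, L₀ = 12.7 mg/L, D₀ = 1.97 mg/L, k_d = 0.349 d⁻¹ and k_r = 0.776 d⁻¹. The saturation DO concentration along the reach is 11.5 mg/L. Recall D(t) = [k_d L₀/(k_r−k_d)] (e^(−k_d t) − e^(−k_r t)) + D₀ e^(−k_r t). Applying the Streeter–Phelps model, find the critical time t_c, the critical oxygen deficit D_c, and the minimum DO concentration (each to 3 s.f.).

At the critical point dD/dt = 0, so k_d L₀ e^(−k_d t) = k_r D. Substituting D(t) from the Streeter–Phelps equation and solving for t gives
t_c = ln[(k_r/k_d)(1 − D₀(k_r−k_d)/(k_d L₀))] / (k_r−k_d).
Here k_r−k_d = 0.4270 d⁻¹ and 1 − D₀(k_r−k_d)/(k_d L₀) = 1 − 1.97×0.4270/(0.349×12.7) = 0.8102, so
t_c = ln(2.223 × 0.8102) / 0.4270 = 0.5886 / 0.4270 = 1.379 d.
D_c = (k_d/k_r) L₀ e^(−k_d t_c) = (0.349/0.776) × 12.7 × e^(−0.349×1.379) = 0.4497 × 12.7 × 0.6181 = 3.530 mg/L.
Minimum DO = C_s − D_c = 11.5 − 3.530 = 7.970 mg/L.

t_c ≈ 1.38 d; D_c ≈ 3.53 mg/L; min DO ≈ 7.97 mg/L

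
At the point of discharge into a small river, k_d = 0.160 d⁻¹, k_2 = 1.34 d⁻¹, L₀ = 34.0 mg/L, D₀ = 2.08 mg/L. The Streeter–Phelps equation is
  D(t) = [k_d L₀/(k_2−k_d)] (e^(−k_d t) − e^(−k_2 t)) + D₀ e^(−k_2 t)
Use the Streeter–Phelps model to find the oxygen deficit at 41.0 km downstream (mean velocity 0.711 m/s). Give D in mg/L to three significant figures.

Travel time t = x/v = 41.0 km / (0.711 m/s) = 41000 m / 0.711 m/s = 57670 s = 0.6674 d.
k_d L₀/(k_2−k_d) = 0.160×34.0/(1.34−0.160) = 5.440/1.180 = 4.610 mg/L.
e^(−k_d t) = e^(−0.160×0.6674) = 0.8987; e^(−k_2 t) = e^(−1.34×0.6674) = 0.4089.
D = 4.610 × (0.8987 − 0.4089) + 2.08 × 0.4089 = 2.258 + 0.8505 = 3.109 mg/L.

D ≈ 3.11 mg/L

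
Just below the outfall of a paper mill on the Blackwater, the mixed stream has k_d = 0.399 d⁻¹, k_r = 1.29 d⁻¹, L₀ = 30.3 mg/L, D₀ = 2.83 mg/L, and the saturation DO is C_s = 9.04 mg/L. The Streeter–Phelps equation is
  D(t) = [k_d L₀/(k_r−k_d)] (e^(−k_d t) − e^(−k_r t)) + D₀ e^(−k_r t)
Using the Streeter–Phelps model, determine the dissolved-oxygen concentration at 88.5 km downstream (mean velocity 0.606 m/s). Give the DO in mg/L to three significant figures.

DO ≈ 3.34 mg/L

Travel time t = x/v = 88.5 km / (0.606 m/s) = 88500 m / 0.606 m/s = 146000 s = 1.690 d.
k_d L₀/(k_r−k_d) = 0.399×30.3/(1.29−0.399) = 12.09/0.8910 = 13.57 mg/L.
e^(−k_d t) = e^(−0.399×1.690) = 0.5095; e^(−k_r t) = e^(−1.29×1.690) = 0.1130.
D = 13.57 × (0.5095 − 0.1130) + 2.83 × 0.1130 = 5.379 + 0.3198 = 5.699 mg/L.
DO = C_s − D = 9.04 − 5.699 = 3.341 mg/L.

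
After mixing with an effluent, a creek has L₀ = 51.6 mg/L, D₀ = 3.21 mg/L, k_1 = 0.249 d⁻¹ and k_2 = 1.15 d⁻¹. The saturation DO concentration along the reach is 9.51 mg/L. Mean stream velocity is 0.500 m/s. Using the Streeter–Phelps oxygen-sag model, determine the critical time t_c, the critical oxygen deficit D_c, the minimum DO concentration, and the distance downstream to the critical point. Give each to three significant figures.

t_c ≈ 1.42 d; D_c ≈ 7.85 mg/L; min DO ≈ 1.66 mg/L; x_c ≈ 61.1 km

With k_2/k_1 = 4.618 and 1 − D₀(k_2−k_1)/(k_1 L₀) = 0.7749,
t_c = ln(4.618 × 0.7749) / (1.15 − 0.249) = ln(3.579) / 0.9010 = 1.275/0.9010 = 1.415 d.
D_c = (k_1/k_2) L₀ e^(−k_1 t_c) = (0.249/1.15) × 51.6 × e^(−0.249×1.415) = 0.2165 × 51.6 × 0.7030 = 7.855 mg/L.
Minimum DO = C_s − D_c = 9.51 − 7.855 = 1.655 mg/L.
x_c = v t_c = 0.500 m/s × 1.415 d × 86400 s/d = 61130 m ≈ 61.1 km.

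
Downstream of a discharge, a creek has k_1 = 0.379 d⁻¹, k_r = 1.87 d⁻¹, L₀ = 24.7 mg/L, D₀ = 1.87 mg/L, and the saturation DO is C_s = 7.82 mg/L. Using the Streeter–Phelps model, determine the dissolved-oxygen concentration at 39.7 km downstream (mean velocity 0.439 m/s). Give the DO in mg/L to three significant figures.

Travel time t = x/v = 39.7 km / (0.439 m/s) = 39700 m / 0.439 m/s = 90430 s = 1.047 d.
k_1 L₀/(k_r−k_1) = 0.379×24.7/(1.87−0.379) = 9.361/1.491 = 6.279 mg/L.
e^(−k_1 t) = e^(−0.379×1.047) = 0.6725; e^(−k_r t) = e^(−1.87×1.047) = 0.1412.
D = 6.279 × (0.6725 − 0.1412) + 1.87 × 0.1412 = 3.336 + 0.2641 = 3.600 mg/L.
DO = C_s − D = 7.82 − 3.600 = 4.220 mg/L.

DO ≈ 4.22 mg/L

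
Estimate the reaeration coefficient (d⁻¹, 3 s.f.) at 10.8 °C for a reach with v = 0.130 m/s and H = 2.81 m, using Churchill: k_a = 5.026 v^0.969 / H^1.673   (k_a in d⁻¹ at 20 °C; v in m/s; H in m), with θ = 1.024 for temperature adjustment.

k_a(20) = 5.026 × 0.130^0.969 / 2.81^1.673 = 5.026 × 0.1385 / 5.632 = 0.1236 d⁻¹.
k_a(10.8) = 0.1236 × 1.024^(10.8−20) = 0.1236 × 0.8040 = 0.09935 d⁻¹.

k_a ≈ 0.0994 d⁻¹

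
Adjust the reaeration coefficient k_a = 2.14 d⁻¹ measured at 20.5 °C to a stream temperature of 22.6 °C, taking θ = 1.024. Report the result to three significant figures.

k_a ≈ 2.25 d⁻¹

k_a(T₂) = k_a(T₁) · θ^(T₂−T₁) = 2.14 × 1.024^(22.6−20.5)
= 2.14 × 1.024^2.10 = 2.14 × 1.051 = 2.249 d⁻¹.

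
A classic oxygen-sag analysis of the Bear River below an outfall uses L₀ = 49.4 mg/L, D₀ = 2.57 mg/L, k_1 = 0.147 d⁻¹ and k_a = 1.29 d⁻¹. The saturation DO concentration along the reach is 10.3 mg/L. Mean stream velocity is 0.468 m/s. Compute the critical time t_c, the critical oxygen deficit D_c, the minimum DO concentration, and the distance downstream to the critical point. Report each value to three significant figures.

At the critical point dD/dt = 0, so k_1 L₀ e^(−k_1 t) = k_a D. Substituting D(t) from the Streeter–Phelps equation and solving for t gives
t_c = ln[(k_a/k_1)(1 − D₀(k_a−k_1)/(k_1 L₀))] / (k_a−k_1).
Here k_a−k_1 = 1.143 d⁻¹ and 1 − D₀(k_a−k_1)/(k_1 L₀) = 1 − 2.57×1.143/(0.147×49.4) = 0.5955, so
t_c = ln(8.776 × 0.5955) / 1.143 = 1.654 / 1.143 = 1.447 d.
D_c = (k_1/k_a) L₀ e^(−k_1 t_c) = (0.147/1.29) × 49.4 × e^(−0.147×1.447) = 0.1140 × 49.4 × 0.8084 = 4.551 mg/L.
Minimum DO = C_s − D_c = 10.3 − 4.551 = 5.749 mg/L.
x_c = v t_c = 0.468 m/s × 1.447 d × 86400 s/d = 58500 m ≈ 58.5 km.

t_c ≈ 1.45 d; D_c ≈ 4.55 mg/L; min DO ≈ 5.75 mg/L; x_c ≈ 58.5 km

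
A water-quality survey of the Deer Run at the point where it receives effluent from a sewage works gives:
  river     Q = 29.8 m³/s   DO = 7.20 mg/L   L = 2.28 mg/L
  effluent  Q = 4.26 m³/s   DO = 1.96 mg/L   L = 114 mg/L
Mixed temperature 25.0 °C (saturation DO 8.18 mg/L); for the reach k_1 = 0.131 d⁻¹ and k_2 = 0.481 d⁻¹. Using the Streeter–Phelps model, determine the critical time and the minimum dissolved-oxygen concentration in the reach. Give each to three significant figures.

t_c ≈ 2.82 d; minimum DO ≈ 5.12 mg/L

Mixed DO = (29.8×7.20 + 4.26×1.96)/(29.8+4.26) = 222.9/34.06 = 6.545 mg/L.
Mixed L₀ = (29.8×2.28 + 4.26×114)/(34.06) = 553.6/34.06 = 16.25 mg/L.
Initial deficit D₀ = C_s − DO₀ = 8.18 − 6.545 = 1.635 mg/L.
t_c = (1/0.3500) ln[(0.481/0.131)(1 − 1.635×0.3500/(0.131×16.25))] = 2.857 × ln(2.685) = 2.822 d.
D_c = (0.131/0.481) × 16.25 × e^(−0.131×2.822) = 0.2723 × 16.25 × 0.6910 = 3.059 mg/L.
Minimum DO = 8.18 − 3.059 = 5.121 mg/L.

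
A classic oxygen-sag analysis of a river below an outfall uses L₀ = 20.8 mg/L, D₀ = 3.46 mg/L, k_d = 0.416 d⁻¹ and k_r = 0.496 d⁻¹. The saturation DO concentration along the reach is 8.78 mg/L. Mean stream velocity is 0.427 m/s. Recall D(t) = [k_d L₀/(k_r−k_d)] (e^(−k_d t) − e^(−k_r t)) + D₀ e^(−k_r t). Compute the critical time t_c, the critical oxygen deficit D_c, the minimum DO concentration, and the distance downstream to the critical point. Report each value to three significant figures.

t_c ≈ 1.79 d; D_c ≈ 8.28 mg/L; min DO ≈ 0.503 mg/L; x_c ≈ 66.1 km

With k_r/k_d = 1.192 and 1 − D₀(k_r−k_d)/(k_d L₀) = 0.9680,
t_c = ln(1.192 × 0.9680) / (0.496 − 0.416) = ln(1.154) / 0.08000 = 0.1434/0.08000 = 1.792 d.
D_c = (k_d/k_r) L₀ e^(−k_d t_c) = (0.416/0.496) × 20.8 × e^(−0.416×1.792) = 0.8387 × 20.8 × 0.4745 = 8.277 mg/L.
Minimum DO = C_s − D_c = 8.78 − 8.277 = 0.5029 mg/L.
x_c = v t_c = 0.427 m/s × 1.792 d × 86400 s/d = 66120 m ≈ 66.1 km.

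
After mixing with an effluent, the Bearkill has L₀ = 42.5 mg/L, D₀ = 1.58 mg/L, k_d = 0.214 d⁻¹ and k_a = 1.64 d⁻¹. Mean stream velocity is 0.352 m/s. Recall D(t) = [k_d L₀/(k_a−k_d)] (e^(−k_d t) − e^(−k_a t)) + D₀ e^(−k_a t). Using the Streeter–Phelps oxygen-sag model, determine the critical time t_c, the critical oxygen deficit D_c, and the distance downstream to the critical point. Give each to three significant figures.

t_c ≈ 1.23 d; D_c ≈ 4.26 mg/L; x_c ≈ 37.4 km

t_c = [1/(k_a−k_d)] ln[(k_a/k_d)(1 − D₀(k_a−k_d)/(k_d L₀))]
= [1/(1.64−0.214)] ln[(1.64/0.214)(1 − 1.58×1.426/(0.214×42.5))]
= (1/1.426) ln[7.664 × 0.7523] = 0.7013 × ln(5.765) = 0.7013 × 1.752 = 1.228 d.
L(t_c) = L₀ e^(−k_d t_c) = 42.5 × 0.7688 = 32.67 mg/L, and at the critical point k_a D_c = k_d L, so D_c = (0.214/1.64) × 32.67 = 4.264 mg/L.
x_c = v t_c = 0.352 m/s × 1.228 d × 86400 s/d = 37360 m ≈ 37.4 km.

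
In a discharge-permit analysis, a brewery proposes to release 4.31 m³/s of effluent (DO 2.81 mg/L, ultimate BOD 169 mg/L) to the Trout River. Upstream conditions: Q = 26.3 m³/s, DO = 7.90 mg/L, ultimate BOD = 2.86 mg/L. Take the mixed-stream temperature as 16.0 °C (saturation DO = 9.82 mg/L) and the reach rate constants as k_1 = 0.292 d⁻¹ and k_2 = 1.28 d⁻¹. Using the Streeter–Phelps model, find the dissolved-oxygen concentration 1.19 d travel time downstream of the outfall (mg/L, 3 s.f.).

DO ≈ 5.46 mg/L

Mixed DO = (26.3×7.90 + 4.31×2.81)/(26.3+4.31) = 219.9/30.61 = 7.183 mg/L.
Mixed L₀ = (26.3×2.86 + 4.31×169)/(30.61) = 803.6/30.61 = 26.25 mg/L.
Initial deficit D₀ = C_s − DO₀ = 9.82 − 7.183 = 2.637 mg/L.
D(1.19) = [0.292×26.25/(1.28−0.292)](e^(−0.292×1.19) − e^(−1.28×1.19)) + 2.637 e^(−1.28×1.19)
= 7.759 × (0.7065 − 0.2180) + 2.637 × 0.2180 = 4.365 mg/L.
DO = 9.82 − 4.365 = 5.455 mg/L.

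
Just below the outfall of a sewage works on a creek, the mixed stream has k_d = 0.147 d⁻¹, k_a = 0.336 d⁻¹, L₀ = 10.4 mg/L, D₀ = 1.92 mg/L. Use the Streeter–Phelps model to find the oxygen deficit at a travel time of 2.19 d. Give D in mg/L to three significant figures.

D ≈ 2.91 mg/L

k_d L₀/(k_a−k_d) = 0.147×10.4/(0.336−0.147) = 1.529/0.1890 = 8.089 mg/L.
e^(−k_d t) = e^(−0.147×2.190) = 0.7247; e^(−k_a t) = e^(−0.336×2.190) = 0.4791.
D = 8.089 × (0.7247 − 0.4791) + 1.92 × 0.4791 = 1.987 + 0.9199 = 2.907 mg/L.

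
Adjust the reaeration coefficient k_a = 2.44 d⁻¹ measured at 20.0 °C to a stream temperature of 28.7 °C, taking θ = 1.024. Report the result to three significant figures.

k_a(T₂) = k_a(T₁) · θ^(T₂−T₁) = 2.44 × 1.024^(28.7−20.0)
= 2.44 × 1.024^8.70 = 2.44 × 1.229 = 2.999 d⁻¹.

k_a ≈ 3.00 d⁻¹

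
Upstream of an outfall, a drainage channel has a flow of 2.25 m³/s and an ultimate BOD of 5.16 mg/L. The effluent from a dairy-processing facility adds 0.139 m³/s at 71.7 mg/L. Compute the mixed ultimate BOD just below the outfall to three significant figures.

9.03 mg/L

Flow-weighted mixing: C = (Q_r C_r + Q_w C_w)/(Q_r + Q_w)
= (2.25×5.16 + 0.139×71.7)/(2.25 + 0.139) = 21.58/2.389 = 9.032 mg/L.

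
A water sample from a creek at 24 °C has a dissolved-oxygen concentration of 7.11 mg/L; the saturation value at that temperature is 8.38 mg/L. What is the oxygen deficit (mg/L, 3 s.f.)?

D = C_s − C = 8.38 − 7.11 = 1.27 mg/L.

D ≈ 1.27 mg/L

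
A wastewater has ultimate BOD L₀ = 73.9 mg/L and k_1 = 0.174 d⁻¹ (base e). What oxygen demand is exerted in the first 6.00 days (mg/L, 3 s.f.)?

y ≈ 47.9 mg/L

y_t = L₀(1 − e^(−k_1 t)) = 73.9 × (1 − e^(−0.174×6.00))
= 73.9 × (1 − 0.3520) = 73.9 × 0.6480 = 47.88 mg/L.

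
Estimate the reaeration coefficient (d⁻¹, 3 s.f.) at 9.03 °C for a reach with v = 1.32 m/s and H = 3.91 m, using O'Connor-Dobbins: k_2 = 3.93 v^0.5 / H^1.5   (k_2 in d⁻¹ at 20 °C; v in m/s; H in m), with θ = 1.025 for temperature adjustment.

k_2 ≈ 0.445 d⁻¹

k_2(20) = 3.93 × 1.32^0.5 / 3.91^1.5 = 3.93 × 1.149 / 7.732 = 0.5840 d⁻¹.
k_2(9.03) = 0.5840 × 1.025^(9.03−20) = 0.5840 × 0.7627 = 0.4454 d⁻¹.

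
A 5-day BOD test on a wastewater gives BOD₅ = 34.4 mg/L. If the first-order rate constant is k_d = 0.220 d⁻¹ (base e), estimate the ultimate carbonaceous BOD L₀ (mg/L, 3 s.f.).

L₀ ≈ 51.6 mg/L

BOD₅ = L₀(1 − e^(−5k_d)) ⇒ L₀ = BOD₅ / (1 − e^(−5×0.220))
= 34.4 / (1 − 0.3329) = 34.4 / 0.6671 = 51.56 mg/L.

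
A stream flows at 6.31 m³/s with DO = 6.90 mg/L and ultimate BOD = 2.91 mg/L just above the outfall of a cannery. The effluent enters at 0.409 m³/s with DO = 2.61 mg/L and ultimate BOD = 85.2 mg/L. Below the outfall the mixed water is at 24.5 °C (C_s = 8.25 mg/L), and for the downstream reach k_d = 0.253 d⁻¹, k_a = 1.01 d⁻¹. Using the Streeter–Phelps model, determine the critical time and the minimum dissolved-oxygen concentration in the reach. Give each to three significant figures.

Mixed DO = (6.31×6.90 + 0.409×2.61)/(6.31+0.409) = 44.61/6.719 = 6.639 mg/L.
Mixed L₀ = (6.31×2.91 + 0.409×85.2)/(6.719) = 53.21/6.719 = 7.919 mg/L.
Initial deficit D₀ = C_s − DO₀ = 8.25 − 6.639 = 1.611 mg/L.
t_c = (1/0.7570) ln[(1.01/0.253)(1 − 1.611×0.7570/(0.253×7.919))] = 1.321 × ln(1.562) = 0.5891 d.
D_c = (0.253/1.01) × 7.919 × e^(−0.253×0.5891) = 0.2505 × 7.919 × 0.8615 = 1.709 mg/L.
Minimum DO = 8.25 − 1.709 = 6.541 mg/L.

t_c ≈ 0.589 d; minimum DO ≈ 6.54 mg/L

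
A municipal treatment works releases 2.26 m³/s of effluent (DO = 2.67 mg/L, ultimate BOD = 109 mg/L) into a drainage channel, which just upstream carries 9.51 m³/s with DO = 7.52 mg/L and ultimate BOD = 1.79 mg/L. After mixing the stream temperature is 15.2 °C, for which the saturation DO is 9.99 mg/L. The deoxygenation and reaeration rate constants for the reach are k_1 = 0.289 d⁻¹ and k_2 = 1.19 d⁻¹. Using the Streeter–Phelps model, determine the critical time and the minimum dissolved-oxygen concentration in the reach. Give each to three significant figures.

Mixed DO = (9.51×7.52 + 2.26×2.67)/(9.51+2.26) = 77.55/11.77 = 6.589 mg/L.
Mixed L₀ = (9.51×1.79 + 2.26×109)/(11.77) = 263.4/11.77 = 22.38 mg/L.
Initial deficit D₀ = C_s − DO₀ = 9.99 − 6.589 = 3.401 mg/L.
t_c = (1/0.9010) ln[(1.19/0.289)(1 − 3.401×0.9010/(0.289×22.38))] = 1.110 × ln(2.166) = 0.8579 d.
D_c = (0.289/1.19) × 22.38 × e^(−0.289×0.8579) = 0.2429 × 22.38 × 0.7804 = 4.241 mg/L.
Minimum DO = 9.99 − 4.241 = 5.749 mg/L.

t_c ≈ 0.858 d; minimum DO ≈ 5.75 mg/L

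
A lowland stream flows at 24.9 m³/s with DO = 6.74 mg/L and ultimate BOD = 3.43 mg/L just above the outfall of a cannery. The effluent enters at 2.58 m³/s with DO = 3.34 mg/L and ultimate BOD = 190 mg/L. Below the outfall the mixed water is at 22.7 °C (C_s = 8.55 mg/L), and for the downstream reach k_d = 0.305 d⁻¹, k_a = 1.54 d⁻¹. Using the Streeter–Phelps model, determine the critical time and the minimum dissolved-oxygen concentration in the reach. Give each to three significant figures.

t_c ≈ 0.882 d; minimum DO ≈ 5.38 mg/L

Mixed DO = (24.9×6.74 + 2.58×3.34)/(24.9+2.58) = 176.4/27.48 = 6.421 mg/L.
Mixed L₀ = (24.9×3.43 + 2.58×190)/(27.48) = 575.6/27.48 = 20.95 mg/L.
Initial deficit D₀ = C_s − DO₀ = 8.55 − 6.421 = 2.129 mg/L.
t_c = (1/1.235) ln[(1.54/0.305)(1 − 2.129×1.235/(0.305×20.95))] = 0.8097 × ln(2.971) = 0.8817 d.
D_c = (0.305/1.54) × 20.95 × e^(−0.305×0.8817) = 0.1981 × 20.95 × 0.7642 = 3.170 mg/L.
Minimum DO = 8.55 − 3.170 = 5.380 mg/L.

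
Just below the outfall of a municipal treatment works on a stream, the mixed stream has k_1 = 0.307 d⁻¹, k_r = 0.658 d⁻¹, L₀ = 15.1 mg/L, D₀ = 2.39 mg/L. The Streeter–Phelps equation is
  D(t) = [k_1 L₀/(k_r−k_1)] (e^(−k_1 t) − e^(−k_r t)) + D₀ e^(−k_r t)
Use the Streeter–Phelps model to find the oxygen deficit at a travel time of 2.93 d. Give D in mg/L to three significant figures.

k_1 L₀/(k_r−k_1) = 0.307×15.1/(0.658−0.307) = 4.636/0.3510 = 13.21 mg/L.
e^(−k_1 t) = e^(−0.307×2.930) = 0.4068; e^(−k_r t) = e^(−0.658×2.930) = 0.1454.
D = 13.21 × (0.4068 − 0.1454) + 2.39 × 0.1454 = 3.451 + 0.3476 = 3.799 mg/L.

D ≈ 3.80 mg/L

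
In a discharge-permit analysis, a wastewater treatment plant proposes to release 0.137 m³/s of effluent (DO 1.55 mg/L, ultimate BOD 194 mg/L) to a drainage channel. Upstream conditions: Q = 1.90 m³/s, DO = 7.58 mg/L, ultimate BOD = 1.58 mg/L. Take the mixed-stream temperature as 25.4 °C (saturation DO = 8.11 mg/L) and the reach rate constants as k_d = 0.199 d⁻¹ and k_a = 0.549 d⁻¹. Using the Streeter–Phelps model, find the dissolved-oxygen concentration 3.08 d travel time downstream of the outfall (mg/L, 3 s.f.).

DO ≈ 4.99 mg/L

Mixed DO = (1.90×7.58 + 0.137×1.55)/(1.90+0.137) = 14.61/2.037 = 7.174 mg/L.
Mixed L₀ = (1.90×1.58 + 0.137×194)/(2.037) = 29.58/2.037 = 14.52 mg/L.
Initial deficit D₀ = C_s − DO₀ = 8.11 − 7.174 = 0.9356 mg/L.
D(3.08) = [0.199×14.52/(0.549−0.199)](e^(−0.199×3.08) − e^(−0.549×3.08)) + 0.9356 e^(−0.549×3.08)
= 8.256 × (0.5418 − 0.1843) + 0.9356 × 0.1843 = 3.123 mg/L.
DO = 8.11 − 3.123 = 4.987 mg/L.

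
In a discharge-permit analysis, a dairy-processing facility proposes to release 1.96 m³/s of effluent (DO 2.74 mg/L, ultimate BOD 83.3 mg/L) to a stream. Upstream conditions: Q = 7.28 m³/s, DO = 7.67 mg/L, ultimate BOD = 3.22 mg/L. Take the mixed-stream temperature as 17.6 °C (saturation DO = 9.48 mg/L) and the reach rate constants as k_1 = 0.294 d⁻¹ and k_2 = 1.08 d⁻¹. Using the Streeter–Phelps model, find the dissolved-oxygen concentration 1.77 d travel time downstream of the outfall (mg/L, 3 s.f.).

Mixed DO = (7.28×7.67 + 1.96×2.74)/(7.28+1.96) = 61.21/9.240 = 6.624 mg/L.
Mixed L₀ = (7.28×3.22 + 1.96×83.3)/(9.240) = 186.7/9.240 = 20.21 mg/L.
Initial deficit D₀ = C_s − DO₀ = 9.48 − 6.624 = 2.856 mg/L.
D(1.77) = [0.294×20.21/(1.08−0.294)](e^(−0.294×1.77) − e^(−1.08×1.77)) + 2.856 e^(−1.08×1.77)
= 7.558 × (0.5943 − 0.1478) + 2.856 × 0.1478 = 3.797 mg/L.
DO = 9.48 − 3.797 = 5.683 mg/L.

DO ≈ 5.68 mg/L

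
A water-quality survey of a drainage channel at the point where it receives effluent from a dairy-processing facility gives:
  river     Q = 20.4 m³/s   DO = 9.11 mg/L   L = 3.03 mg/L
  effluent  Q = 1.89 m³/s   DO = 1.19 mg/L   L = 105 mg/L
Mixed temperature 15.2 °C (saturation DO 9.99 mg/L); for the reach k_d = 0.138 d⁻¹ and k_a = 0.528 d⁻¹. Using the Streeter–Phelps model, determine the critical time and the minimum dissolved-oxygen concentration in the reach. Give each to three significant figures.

Mixed DO = (20.4×9.11 + 1.89×1.19)/(20.4+1.89) = 188.1/22.29 = 8.438 mg/L.
Mixed L₀ = (20.4×3.03 + 1.89×105)/(22.29) = 260.3/22.29 = 11.68 mg/L.
Initial deficit D₀ = C_s − DO₀ = 9.99 − 8.438 = 1.552 mg/L.
t_c = (1/0.3900) ln[(0.528/0.138)(1 − 1.552×0.3900/(0.138×11.68))] = 2.564 × ln(2.389) = 2.233 d.
D_c = (0.138/0.528) × 11.68 × e^(−0.138×2.233) = 0.2614 × 11.68 × 0.7348 = 2.242 mg/L.
Minimum DO = 9.99 − 2.242 = 7.748 mg/L.

t_c ≈ 2.23 d; minimum DO ≈ 7.75 mg/L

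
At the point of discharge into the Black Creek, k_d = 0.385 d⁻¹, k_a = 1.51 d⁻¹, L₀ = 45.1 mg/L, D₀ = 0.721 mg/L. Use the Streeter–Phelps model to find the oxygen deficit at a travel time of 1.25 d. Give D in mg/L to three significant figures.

D ≈ 7.31 mg/L

k_d L₀/(k_a−k_d) = 0.385×45.1/(1.51−0.385) = 17.36/1.125 = 15.43 mg/L.
e^(−k_d t) = e^(−0.385×1.250) = 0.6180; e^(−k_a t) = e^(−1.51×1.250) = 0.1514.
D = 15.43 × (0.6180 − 0.1514) + 0.721 × 0.1514 = 7.201 + 0.1092 = 7.310 mg/L.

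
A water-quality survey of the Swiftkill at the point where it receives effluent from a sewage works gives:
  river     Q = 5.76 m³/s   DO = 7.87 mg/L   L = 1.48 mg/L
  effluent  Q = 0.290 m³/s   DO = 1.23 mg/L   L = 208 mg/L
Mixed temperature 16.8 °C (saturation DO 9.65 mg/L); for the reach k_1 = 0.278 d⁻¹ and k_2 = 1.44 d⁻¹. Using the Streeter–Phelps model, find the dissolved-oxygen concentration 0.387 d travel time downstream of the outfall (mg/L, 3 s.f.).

DO ≈ 7.56 mg/L

Mixed DO = (5.76×7.87 + 0.290×1.23)/(5.76+0.290) = 45.69/6.050 = 7.552 mg/L.
Mixed L₀ = (5.76×1.48 + 0.290×208)/(6.050) = 68.84/6.050 = 11.38 mg/L.
Initial deficit D₀ = C_s − DO₀ = 9.65 − 7.552 = 2.098 mg/L.
D(0.387) = [0.278×11.38/(1.44−0.278)](e^(−0.278×0.387) − e^(−1.44×0.387)) + 2.098 e^(−1.44×0.387)
= 2.722 × (0.8980 − 0.5728) + 2.098 × 0.5728 = 2.087 mg/L.
DO = 9.65 − 2.087 = 7.563 mg/L.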